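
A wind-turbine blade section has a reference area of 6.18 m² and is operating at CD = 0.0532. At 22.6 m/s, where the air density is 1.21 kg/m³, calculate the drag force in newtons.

D = 102 N

D = ½ρv²S·CD = ½ × 1.21 × 22.6² × 6.18 × 0.0532 = 102 N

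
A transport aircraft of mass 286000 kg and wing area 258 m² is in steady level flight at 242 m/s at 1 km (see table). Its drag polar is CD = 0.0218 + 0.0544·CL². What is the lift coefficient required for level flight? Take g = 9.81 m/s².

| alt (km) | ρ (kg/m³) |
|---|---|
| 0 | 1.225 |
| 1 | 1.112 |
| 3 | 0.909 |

At 1 km, from the table: ρ = 1.112 kg/m³.
Weight W = mg = 286000 × 9.81 = 2.8057×10^6 N; in level flight L = W.
Dynamic pressure q = 0.5 × 1.112 × 242² = 32560 Pa.
CL = 2W/(ρv²S) = 2×2.8057×10^6/(1.112×242²×258) = 0.334.

CL = 0.334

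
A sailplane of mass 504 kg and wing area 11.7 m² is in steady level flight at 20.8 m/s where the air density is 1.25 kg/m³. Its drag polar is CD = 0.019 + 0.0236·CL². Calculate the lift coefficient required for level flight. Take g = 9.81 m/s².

CL = 1.56

Weight W = mg = 504 × 9.81 = 4944.2 N; in level flight L = W.
Dynamic pressure q = 0.5 × 1.25 × 20.8² = 270.4 Pa.
Required CL = L/(qS) = 4944.2/(270.4·11.7) = 1.563.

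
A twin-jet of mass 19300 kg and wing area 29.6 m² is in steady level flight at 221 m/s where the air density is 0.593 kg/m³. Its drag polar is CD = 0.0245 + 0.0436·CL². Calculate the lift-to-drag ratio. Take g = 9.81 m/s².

L/D = 13.4

In steady level flight, lift balances weight: W = mg = 19300 × 9.81 = 1.8933×10^5 N.
Dynamic pressure q = 0.5 × 0.593 × 221² = 14480 Pa.
Required CL = L/(qS) = 1.8933×10^5/(14480·29.6) = 0.4417.
CD = 0.0245 + 0.0436 × 0.4417² = 0.03301.
L/D = CL/CD = 0.4417 / 0.03301 = 13.4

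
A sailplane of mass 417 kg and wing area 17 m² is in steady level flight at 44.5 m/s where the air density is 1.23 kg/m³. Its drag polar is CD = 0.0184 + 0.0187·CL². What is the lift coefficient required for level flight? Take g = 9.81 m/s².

CL = 0.198

Weight W = mg = 417 × 9.81 = 4090.8 N; in level flight L = W.
q = ½ρv² = ½ × 1.23 × 44.5² = 1218 Pa.
Required CL = L/(qS) = 4090.8/(1218·17) = 0.1976.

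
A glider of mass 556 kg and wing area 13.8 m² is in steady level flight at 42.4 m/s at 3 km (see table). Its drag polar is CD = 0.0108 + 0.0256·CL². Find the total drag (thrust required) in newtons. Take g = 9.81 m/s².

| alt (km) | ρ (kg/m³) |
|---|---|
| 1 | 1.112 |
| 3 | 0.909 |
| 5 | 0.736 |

D = 189 N

At 3 km, from the table: ρ = 0.909 kg/m³.
Level flight ⇒ L = W = m·g = 556 × 9.81 = 5454.4 N.
q = ½ρv² = ½ × 0.909 × 42.4² = 817.1 Pa.
CL = W/(q·S) = 5454.4 / (817.1 × 13.8) = 0.4837.
CD = 0.0108 + 0.0256 × 0.4837² = 0.01679.
D = q·S·CD = 817.1 × 13.8 × 0.01679 = 189.3 N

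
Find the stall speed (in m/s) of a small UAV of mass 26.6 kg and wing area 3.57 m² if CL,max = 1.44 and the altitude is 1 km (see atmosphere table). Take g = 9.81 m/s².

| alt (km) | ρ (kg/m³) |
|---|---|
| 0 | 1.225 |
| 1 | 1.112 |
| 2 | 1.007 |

At 1 km, from the table: ρ = 1.112 kg/m³.
At stall, lift equals weight: L = W = m·g = 26.6 × 9.81 = 260.9 N.
From L = ½ρV²S·CL,max = W: V_stall = √(2W/(ρSCL,max)) = √(2·260.9/(1.112·3.57·1.44))
V_stall = √91.29 = 9.55 m/s

V_stall = 9.55 m/s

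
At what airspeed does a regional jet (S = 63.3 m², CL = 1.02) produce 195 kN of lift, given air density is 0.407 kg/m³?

v = 122 m/s

L = ½ρv²S·CL ⇒ v = √(2L/(ρ·S·CL))
v = √(2 × 1.95×10^5 / (0.407 × 63.3 × 1.02)) = √14840 = 122 m/s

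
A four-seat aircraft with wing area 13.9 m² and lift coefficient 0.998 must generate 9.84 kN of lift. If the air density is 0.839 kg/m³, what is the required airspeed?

v = 41.1 m/s

L = ½ρv²S·CL ⇒ v = √(2L/(ρ·S·CL))
v = √(2 × 9840 / (0.839 × 13.9 × 0.998)) = √1691 = 41.1 m/s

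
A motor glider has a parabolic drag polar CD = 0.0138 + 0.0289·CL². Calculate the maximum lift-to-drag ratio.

(L/D)max = 25

For CD = CD0 + K·CL², (L/D)max occurs at CL* = √(CD0/K) and equals 1/(2√(K·CD0)).
(L/D)max = 1/(2√(0.0289 × 0.0138)) = 1/(2 × 0.01997) = 25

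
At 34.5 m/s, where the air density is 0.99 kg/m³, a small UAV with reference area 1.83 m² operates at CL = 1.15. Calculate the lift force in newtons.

L = ½ρv²S·CL = ½ × 0.99 × 34.5² × 1.83 × 1.15 = 1240 N

L = 1240 N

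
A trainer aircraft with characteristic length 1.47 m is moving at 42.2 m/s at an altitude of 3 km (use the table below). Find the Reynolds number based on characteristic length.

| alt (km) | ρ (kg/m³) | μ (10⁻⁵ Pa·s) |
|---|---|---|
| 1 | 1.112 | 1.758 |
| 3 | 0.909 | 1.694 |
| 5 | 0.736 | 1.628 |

Re = 3.33×10^6

At 3 km, from the table: ρ = 0.909 kg/m³, μ = 1.694×10⁻⁵ Pa·s.
Re = ρ·v·c/μ = 0.909 × 42.2 × 1.47 / (1.694×10⁻⁵) = 3.33×10^6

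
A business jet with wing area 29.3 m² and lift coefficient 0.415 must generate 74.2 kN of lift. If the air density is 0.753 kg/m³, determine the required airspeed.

v = 127 m/s

L = ½ρv²S·CL ⇒ v = √(2L/(ρ·S·CL))
v = √(2 × 74200 / (0.753 × 29.3 × 0.415)) = √16210 = 127 m/s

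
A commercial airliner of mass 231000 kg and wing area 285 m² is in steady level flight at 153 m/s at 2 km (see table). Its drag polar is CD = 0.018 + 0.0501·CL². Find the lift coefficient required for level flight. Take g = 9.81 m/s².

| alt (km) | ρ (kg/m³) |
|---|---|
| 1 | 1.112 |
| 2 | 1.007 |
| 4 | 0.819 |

CL = 0.675

At 2 km, from the table: ρ = 1.007 kg/m³.
In steady level flight, lift balances weight: W = mg = 231000 × 9.81 = 2.2661×10^6 N.
Dynamic pressure q = 0.5 × 1.007 × 153² = 11790 Pa.
CL = 2W/(ρv²S) = 2×2.2661×10^6/(1.007×153²×285) = 0.6746.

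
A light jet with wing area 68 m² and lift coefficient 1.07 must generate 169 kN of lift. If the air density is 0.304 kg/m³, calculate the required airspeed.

L = ½ρv²S·CL ⇒ v = √(2L/(ρ·S·CL))
v = √(2 × 1.69×10^5 / (0.304 × 68 × 1.07)) = √15280 = 124 m/s

v = 124 m/s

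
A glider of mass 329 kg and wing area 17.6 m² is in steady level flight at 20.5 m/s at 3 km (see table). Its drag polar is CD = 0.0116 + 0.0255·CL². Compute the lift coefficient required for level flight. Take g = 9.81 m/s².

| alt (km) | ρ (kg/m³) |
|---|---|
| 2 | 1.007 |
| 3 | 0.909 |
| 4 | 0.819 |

CL = 0.96

At 3 km, from the table: ρ = 0.909 kg/m³.
In steady level flight, lift balances weight: W = mg = 329 × 9.81 = 3227.5 N.
q = ½ρv² = ½ × 0.909 × 20.5² = 191 Pa.
CL = 2W/(ρv²S) = 2×3227.5/(0.909×20.5²×17.6) = 0.9601.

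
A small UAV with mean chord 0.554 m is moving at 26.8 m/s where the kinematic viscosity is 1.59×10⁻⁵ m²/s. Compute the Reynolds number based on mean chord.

Re = 9.34×10^5

Re = v·c/ν = 26.8 × 0.554 / (1.59×10⁻⁵) = 9.34×10^5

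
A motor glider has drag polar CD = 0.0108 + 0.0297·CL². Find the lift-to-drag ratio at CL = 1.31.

CD = 0.0108 + 0.0297 × 1.31² = 0.06177
L/D = CL/CD = 1.31 / 0.06177 = 21.2

L/D = 21.2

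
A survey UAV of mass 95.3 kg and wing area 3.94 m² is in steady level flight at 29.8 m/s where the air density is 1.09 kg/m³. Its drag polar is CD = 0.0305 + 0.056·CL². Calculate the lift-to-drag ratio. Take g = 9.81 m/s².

In steady level flight, lift balances weight: W = mg = 95.3 × 9.81 = 934.89 N.
q = ½ρv² = ½ × 1.09 × 29.8² = 484 Pa.
CL = W/(q·S) = 934.89 / (484 × 3.94) = 0.4903.
CD = 0.0305 + 0.056 × 0.4903² = 0.04396.
L/D = CL/CD = 0.4903 / 0.04396 = 11.2

L/D = 11.2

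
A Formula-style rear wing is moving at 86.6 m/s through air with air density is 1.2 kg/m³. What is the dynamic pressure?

q = 4500 Pa

q = ½ρv² = ½ × 1.2 × 86.6² = 4500 Pa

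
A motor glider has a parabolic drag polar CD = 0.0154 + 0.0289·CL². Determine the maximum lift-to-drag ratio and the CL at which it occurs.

(L/D)max = 23.7, at CL = 0.73

For CD = CD0 + K·CL², (L/D)max occurs at CL* = √(CD0/K) and equals 1/(2√(K·CD0)).
(L/D)max = 1/(2√(0.0289 × 0.0154)) = 1/(2 × 0.0211) = 23.7
CL* = √(0.0154/0.0289) = 0.73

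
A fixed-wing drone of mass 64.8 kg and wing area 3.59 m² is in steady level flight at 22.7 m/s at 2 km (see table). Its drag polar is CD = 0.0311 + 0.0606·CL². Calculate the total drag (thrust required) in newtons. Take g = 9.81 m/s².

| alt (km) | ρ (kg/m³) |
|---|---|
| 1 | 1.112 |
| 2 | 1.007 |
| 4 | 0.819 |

At 2 km, from the table: ρ = 1.007 kg/m³.
Level flight ⇒ L = W = m·g = 64.8 × 9.81 = 635.69 N.
Dynamic pressure q = 0.5 × 1.007 × 22.7² = 259.4 Pa.
CL = 2W/(ρv²S) = 2×635.69/(1.007×22.7²×3.59) = 0.6825.
CD = 0.0311 + 0.0606 × 0.6825² = 0.05933.
D = q·S·CD = 259.4 × 3.59 × 0.05933 = 55.26 N

D = 55.3 N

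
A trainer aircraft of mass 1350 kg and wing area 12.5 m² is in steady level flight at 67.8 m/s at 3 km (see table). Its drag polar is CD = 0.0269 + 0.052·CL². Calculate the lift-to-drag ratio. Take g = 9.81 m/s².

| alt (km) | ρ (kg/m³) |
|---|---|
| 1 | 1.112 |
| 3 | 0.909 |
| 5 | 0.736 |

At 3 km, from the table: ρ = 0.909 kg/m³.
In steady level flight, lift balances weight: W = mg = 1350 × 9.81 = 13244 N.
Dynamic pressure q = 0.5 × 0.909 × 67.8² = 2089 Pa.
CL = 2W/(ρv²S) = 2×13244/(0.909×67.8²×12.5) = 0.5071.
CD = 0.0269 + 0.052 × 0.5071² = 0.04027.
L/D = CL/CD = 0.5071 / 0.04027 = 12.6

L/D = 12.6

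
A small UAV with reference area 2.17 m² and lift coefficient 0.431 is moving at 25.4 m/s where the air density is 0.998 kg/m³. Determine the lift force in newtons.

Dynamic pressure q = ½ρv² = ½ × 0.998 × 25.4² = 321.9 Pa.
L = q·S·CL = 321.9 × 2.17 × 0.431 = 301 N

L = 301 N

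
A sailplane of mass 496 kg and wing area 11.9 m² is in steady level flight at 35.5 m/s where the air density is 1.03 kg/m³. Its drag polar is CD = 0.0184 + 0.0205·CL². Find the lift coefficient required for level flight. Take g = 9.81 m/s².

Weight W = mg = 496 × 9.81 = 4865.8 N; in level flight L = W.
q = ½ρv² = ½ × 1.03 × 35.5² = 649 Pa.
Required CL = L/(qS) = 4865.8/(649·11.9) = 0.63.

CL = 0.63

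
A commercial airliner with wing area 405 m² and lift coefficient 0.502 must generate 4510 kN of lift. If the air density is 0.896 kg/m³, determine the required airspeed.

v = 223 m/s

L = ½ρv²S·CL ⇒ v = √(2L/(ρ·S·CL))
v = √(2 × 4.51×10^6 / (0.896 × 405 × 0.502)) = √49520 = 223 m/s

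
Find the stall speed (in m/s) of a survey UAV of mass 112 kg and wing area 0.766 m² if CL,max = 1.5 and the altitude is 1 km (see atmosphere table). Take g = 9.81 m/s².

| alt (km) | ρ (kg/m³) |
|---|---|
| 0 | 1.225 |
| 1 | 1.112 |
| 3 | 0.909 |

At 1 km, from the table: ρ = 1.112 kg/m³.
Stall occurs when L = W at CL,max. W = mg = 112 × 9.81 = 1099 N.
From L = ½ρV²S·CL,max = W: V_stall = √(2W/(ρSCL,max)) = √(2·1099/(1.112·0.766·1.5))
V_stall = √1720 = 41.5 m/s

V_stall = 41.5 m/s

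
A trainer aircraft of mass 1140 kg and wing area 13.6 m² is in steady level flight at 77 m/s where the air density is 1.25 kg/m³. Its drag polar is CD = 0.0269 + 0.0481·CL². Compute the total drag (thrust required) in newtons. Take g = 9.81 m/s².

In steady level flight, lift balances weight: W = mg = 1140 × 9.81 = 11183 N.
q = ½ρv² = ½ × 1.25 × 77² = 3706 Pa.
CL = W/(q·S) = 11183 / (3706 × 13.6) = 0.2219.
CD = 0.0269 + 0.0481 × 0.2219² = 0.02927.
D = q·S·CD = 3706 × 13.6 × 0.02927 = 1475 N

D = 1480 N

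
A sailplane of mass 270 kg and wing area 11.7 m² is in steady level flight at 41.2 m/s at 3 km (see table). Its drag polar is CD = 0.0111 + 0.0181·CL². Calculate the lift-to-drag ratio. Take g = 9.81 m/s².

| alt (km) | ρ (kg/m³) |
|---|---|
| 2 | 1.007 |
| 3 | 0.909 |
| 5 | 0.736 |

At 3 km, from the table: ρ = 0.909 kg/m³.
In steady level flight, lift balances weight: W = mg = 270 × 9.81 = 2648.7 N.
Dynamic pressure q = 0.5 × 0.909 × 41.2² = 771.5 Pa.
CL = 2W/(ρv²S) = 2×2648.7/(0.909×41.2²×11.7) = 0.2934.
CD = 0.0111 + 0.0181 × 0.2934² = 0.01266.
L/D = CL/CD = 0.2934 / 0.01266 = 23.2

L/D = 23.2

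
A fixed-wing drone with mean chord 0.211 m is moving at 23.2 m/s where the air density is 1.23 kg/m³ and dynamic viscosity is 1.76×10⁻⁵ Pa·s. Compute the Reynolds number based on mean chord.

Re = ρ·v·c/μ = 1.23 × 23.2 × 0.211 / (1.76×10⁻⁵) = 3.42×10^5

Re = 3.42×10^5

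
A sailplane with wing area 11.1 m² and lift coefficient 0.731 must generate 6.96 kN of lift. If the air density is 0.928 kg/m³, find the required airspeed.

v = 43 m/s

L = ½ρv²S·CL ⇒ v = √(2L/(ρ·S·CL))
v = √(2 × 6960 / (0.928 × 11.1 × 0.731)) = √1849 = 43 m/s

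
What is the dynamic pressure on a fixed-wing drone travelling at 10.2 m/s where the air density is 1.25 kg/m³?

q = ½ρv² = ½ × 1.25 × 10.2² = 65 Pa

q = 65 Pa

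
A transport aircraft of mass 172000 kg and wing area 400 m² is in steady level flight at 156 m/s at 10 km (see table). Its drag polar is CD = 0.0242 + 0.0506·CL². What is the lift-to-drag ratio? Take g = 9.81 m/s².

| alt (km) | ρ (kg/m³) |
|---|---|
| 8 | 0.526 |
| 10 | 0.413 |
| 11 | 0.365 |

At 10 km, from the table: ρ = 0.413 kg/m³.
Level flight ⇒ L = W = m·g = 172000 × 9.81 = 1.6873×10^6 N.
Dynamic pressure q = 0.5 × 0.413 × 156² = 5025 Pa.
CL = 2W/(ρv²S) = 2×1.6873×10^6/(0.413×156²×400) = 0.8394.
CD = 0.0242 + 0.0506 × 0.8394² = 0.05985.
L/D = CL/CD = 0.8394 / 0.05985 = 14

L/D = 14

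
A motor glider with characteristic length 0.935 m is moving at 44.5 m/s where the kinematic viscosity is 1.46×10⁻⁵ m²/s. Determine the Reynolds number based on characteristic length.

Re = 2.85×10^6

Re = v·c/ν = 44.5 × 0.935 / (1.46×10⁻⁵) = 2.85×10^6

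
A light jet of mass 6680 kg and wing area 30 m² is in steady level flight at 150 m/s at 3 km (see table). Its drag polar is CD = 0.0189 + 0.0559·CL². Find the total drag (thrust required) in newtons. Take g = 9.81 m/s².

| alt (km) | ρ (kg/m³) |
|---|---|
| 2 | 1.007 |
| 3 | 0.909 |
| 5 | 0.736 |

At 3 km, from the table: ρ = 0.909 kg/m³.
In steady level flight, lift balances weight: W = mg = 6680 × 9.81 = 65531 N.
q = ½ρv² = ½ × 0.909 × 150² = 10230 Pa.
CL = W/(q·S) = 65531 / (10230 × 30) = 0.2136.
CD = 0.0189 + 0.0559 × 0.2136² = 0.02145.
D = q·S·CD = 10230 × 30 × 0.02145 = 6581 N

D = 6580 N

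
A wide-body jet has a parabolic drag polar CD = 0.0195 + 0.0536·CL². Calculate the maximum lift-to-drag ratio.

(L/D)max = 15.5

For CD = CD0 + K·CL², (L/D)max occurs at CL* = √(CD0/K) and equals 1/(2√(K·CD0)).
(L/D)max = 1/(2√(0.0536 × 0.0195)) = 1/(2 × 0.03233) = 15.5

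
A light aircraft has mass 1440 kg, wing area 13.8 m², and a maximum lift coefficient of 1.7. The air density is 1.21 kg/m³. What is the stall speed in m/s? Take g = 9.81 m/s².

At stall, lift equals weight: L = W = m·g = 1440 × 9.81 = 14130 N.
From L = ½ρV²S·CL,max = W: V_stall = √(2W/(ρSCL,max)) = √(2·14130/(1.21·13.8·1.7))
V_stall = √995.3 = 31.5 m/s

V_stall = 31.5 m/s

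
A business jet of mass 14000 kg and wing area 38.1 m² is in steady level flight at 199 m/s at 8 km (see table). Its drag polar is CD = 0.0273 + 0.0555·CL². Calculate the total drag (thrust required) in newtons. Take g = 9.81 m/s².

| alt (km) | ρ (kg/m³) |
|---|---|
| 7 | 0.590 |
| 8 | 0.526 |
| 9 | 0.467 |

D = 13500 N

At 8 km, from the table: ρ = 0.526 kg/m³.
In steady level flight, lift balances weight: W = mg = 14000 × 9.81 = 1.3734×10^5 N.
q = ½ρv² = ½ × 0.526 × 199² = 10420 Pa.
CL = W/(q·S) = 1.3734×10^5 / (10420 × 38.1) = 0.3461.
CD = 0.0273 + 0.0555 × 0.3461² = 0.03395.
D = q·S·CD = 10420 × 38.1 × 0.03395 = 13470 N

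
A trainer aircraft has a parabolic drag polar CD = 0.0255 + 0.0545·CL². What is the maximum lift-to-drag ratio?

(L/D)max = 13.4

For CD = CD0 + K·CL², (L/D)max occurs at CL* = √(CD0/K) and equals 1/(2√(K·CD0)).
(L/D)max = 1/(2√(0.0545 × 0.0255)) = 1/(2 × 0.03728) = 13.4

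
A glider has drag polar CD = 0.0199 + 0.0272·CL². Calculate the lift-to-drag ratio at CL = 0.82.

L/D = 21.5

CD = 0.0199 + 0.0272 × 0.82² = 0.03819
L/D = CL/CD = 0.82 / 0.03819 = 21.5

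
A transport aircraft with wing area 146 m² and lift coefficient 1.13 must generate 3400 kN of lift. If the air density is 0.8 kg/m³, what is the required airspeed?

v = 227 m/s

L = ½ρv²S·CL ⇒ v = √(2L/(ρ·S·CL))
v = √(2 × 3.4×10^6 / (0.8 × 146 × 1.13)) = √51520 = 227 m/s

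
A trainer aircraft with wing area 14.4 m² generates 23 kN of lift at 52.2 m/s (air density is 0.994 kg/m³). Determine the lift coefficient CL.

CL = 1.18

From L = ½ρv²S·CL, rearranging gives CL = 2L/(ρv²S).
CL = 2 × 23000 / (0.994 × 52.2² × 14.4) = 1.18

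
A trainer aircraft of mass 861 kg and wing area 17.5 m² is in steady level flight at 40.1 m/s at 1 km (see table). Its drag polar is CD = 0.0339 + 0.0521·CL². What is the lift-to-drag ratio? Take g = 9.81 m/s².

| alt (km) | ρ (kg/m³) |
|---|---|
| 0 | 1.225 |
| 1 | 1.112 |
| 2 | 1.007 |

L/D = 11

At 1 km, from the table: ρ = 1.112 kg/m³.
Level flight ⇒ L = W = m·g = 861 × 9.81 = 8446.4 N.
q = ½ρv² = ½ × 1.112 × 40.1² = 894.1 Pa.
CL = W/(q·S) = 8446.4 / (894.1 × 17.5) = 0.5398.
CD = 0.0339 + 0.0521 × 0.5398² = 0.04908.
L/D = CL/CD = 0.5398 / 0.04908 = 11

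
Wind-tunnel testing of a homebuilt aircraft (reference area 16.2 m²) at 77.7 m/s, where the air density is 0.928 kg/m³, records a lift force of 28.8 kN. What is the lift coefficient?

From L = ½ρv²S·CL, rearranging gives CL = 2L/(ρv²S).
CL = 2 × 28800 / (0.928 × 77.7² × 16.2) = 0.635

CL = 0.635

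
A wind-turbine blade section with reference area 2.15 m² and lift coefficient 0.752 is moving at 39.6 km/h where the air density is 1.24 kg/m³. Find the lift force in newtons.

L = 121 N

Convert speed: v = 39.6 km/h ÷ 3.6 = 11 m/s.
L = ½ρv²S·CL = ½ × 1.24 × 11² × 2.15 × 0.752 = 121 N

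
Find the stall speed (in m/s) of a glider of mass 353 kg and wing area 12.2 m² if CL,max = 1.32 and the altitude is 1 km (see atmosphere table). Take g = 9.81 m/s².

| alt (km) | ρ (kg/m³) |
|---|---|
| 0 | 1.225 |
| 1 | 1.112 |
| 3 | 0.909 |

V_stall = 19.7 m/s

At 1 km, from the table: ρ = 1.112 kg/m³.
Weight W = mg = 353 × 9.81 = 3463 N.
From L = ½ρV²S·CL,max = W: V_stall = √(2W/(ρSCL,max)) = √(2·3463/(1.112·12.2·1.32))
V_stall = √386.8 = 19.7 m/s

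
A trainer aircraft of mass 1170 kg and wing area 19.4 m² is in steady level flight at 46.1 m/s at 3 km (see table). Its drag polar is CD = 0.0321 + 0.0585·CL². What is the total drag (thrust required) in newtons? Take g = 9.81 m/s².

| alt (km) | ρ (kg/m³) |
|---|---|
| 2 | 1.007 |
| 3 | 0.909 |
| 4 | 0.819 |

D = 1010 N

At 3 km, from the table: ρ = 0.909 kg/m³.
In steady level flight, lift balances weight: W = mg = 1170 × 9.81 = 11478 N.
q = ½ρv² = ½ × 0.909 × 46.1² = 965.9 Pa.
Required CL = L/(qS) = 11478/(965.9·19.4) = 0.6125.
CD = 0.0321 + 0.0585 × 0.6125² = 0.05405.
D = q·S·CD = 965.9 × 19.4 × 0.05405 = 1013 N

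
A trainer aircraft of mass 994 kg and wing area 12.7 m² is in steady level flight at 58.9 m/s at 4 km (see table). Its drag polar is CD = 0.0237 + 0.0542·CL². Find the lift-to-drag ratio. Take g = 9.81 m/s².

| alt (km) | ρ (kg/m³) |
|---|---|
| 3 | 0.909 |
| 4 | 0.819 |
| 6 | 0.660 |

At 4 km, from the table: ρ = 0.819 kg/m³.
Level flight ⇒ L = W = m·g = 994 × 9.81 = 9751.1 N.
q = ½ρv² = ½ × 0.819 × 58.9² = 1421 Pa.
Required CL = L/(qS) = 9751.1/(1421·12.7) = 0.5405.
CD = 0.0237 + 0.0542 × 0.5405² = 0.03953.
L/D = CL/CD = 0.5405 / 0.03953 = 13.7

L/D = 13.7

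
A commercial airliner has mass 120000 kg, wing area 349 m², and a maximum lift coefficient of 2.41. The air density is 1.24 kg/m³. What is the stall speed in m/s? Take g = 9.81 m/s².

V_stall = 47.5 m/s

Stall occurs when L = W at CL,max. W = mg = 120000 × 9.81 = 1.177×10^6 N.
From L = ½ρV²S·CL,max = W: V_stall = √(2W/(ρSCL,max)) = √(2·1.177×10^6/(1.24·349·2.41))
V_stall = √2257 = 47.5 m/s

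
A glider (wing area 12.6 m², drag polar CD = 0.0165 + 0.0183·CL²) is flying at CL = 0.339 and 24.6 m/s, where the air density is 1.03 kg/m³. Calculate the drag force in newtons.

CD = 0.0165 + 0.0183 × 0.339² = 0.0186
D = ½ρv²S·CD = ½ × 1.03 × 24.6² × 12.6 × 0.0186 = 73.1 N

D = 73.1 N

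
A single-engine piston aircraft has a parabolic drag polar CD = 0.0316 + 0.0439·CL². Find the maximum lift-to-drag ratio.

For CD = CD0 + K·CL², (L/D)max occurs at CL* = √(CD0/K) and equals 1/(2√(K·CD0)).
(L/D)max = 1/(2√(0.0439 × 0.0316)) = 1/(2 × 0.03725) = 13.4

(L/D)max = 13.4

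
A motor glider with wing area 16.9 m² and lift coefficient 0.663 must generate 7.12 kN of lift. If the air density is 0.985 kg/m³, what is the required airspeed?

L = ½ρv²S·CL ⇒ v = √(2L/(ρ·S·CL))
v = √(2 × 7120 / (0.985 × 16.9 × 0.663)) = √1290 = 35.9 m/s

v = 35.9 m/s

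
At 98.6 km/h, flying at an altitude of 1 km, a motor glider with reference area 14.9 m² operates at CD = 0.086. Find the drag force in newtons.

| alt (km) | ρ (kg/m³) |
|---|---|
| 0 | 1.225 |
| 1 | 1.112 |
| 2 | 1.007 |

At 1 km, from the table: ρ = 1.112 kg/m³.
Convert speed: v = 98.6 km/h ÷ 3.6 = 27.39 m/s.
D = ½ρv²S·CD = ½ × 1.112 × 27.39² × 14.9 × 0.086 = 534 N

D = 534 N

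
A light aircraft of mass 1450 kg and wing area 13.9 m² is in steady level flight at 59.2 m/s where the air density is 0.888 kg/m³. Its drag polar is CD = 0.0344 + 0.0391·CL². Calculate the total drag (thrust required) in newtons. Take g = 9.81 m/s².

D = 1110 N

Weight W = mg = 1450 × 9.81 = 14224 N; in level flight L = W.
Dynamic pressure q = 0.5 × 0.888 × 59.2² = 1556 Pa.
CL = 2W/(ρv²S) = 2×14224/(0.888×59.2²×13.9) = 0.6577.
CD = 0.0344 + 0.0391 × 0.6577² = 0.05131.
D = q·S·CD = 1556 × 13.9 × 0.05131 = 1110 N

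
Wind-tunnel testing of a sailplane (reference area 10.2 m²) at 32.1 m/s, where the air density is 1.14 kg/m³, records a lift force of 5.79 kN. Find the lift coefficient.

From L = ½ρv²S·CL, rearranging gives CL = 2L/(ρv²S).
CL = 2 × 5790 / (1.14 × 32.1² × 10.2) = 0.966

CL = 0.966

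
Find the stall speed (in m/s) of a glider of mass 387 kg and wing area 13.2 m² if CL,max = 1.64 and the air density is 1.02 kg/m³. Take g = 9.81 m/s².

V_stall = 18.5 m/s

Stall occurs when L = W at CL,max. W = mg = 387 × 9.81 = 3796 N.
From L = ½ρV²S·CL,max = W: V_stall = √(2W/(ρSCL,max)) = √(2·3796/(1.02·13.2·1.64))
V_stall = √343.9 = 18.5 m/s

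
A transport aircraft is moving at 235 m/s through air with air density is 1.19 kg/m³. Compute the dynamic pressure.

q = 32900 Pa

q = ½ρv² = ½ × 1.19 × 235² = 32900 Pa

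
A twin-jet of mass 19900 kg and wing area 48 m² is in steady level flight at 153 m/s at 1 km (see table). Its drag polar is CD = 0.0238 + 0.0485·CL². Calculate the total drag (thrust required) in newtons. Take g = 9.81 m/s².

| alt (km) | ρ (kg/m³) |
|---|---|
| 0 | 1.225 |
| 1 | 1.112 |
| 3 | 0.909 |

D = 17800 N

At 1 km, from the table: ρ = 1.112 kg/m³.
In steady level flight, lift balances weight: W = mg = 19900 × 9.81 = 1.9522×10^5 N.
q = ½ρv² = ½ × 1.112 × 153² = 13020 Pa.
Required CL = L/(qS) = 1.9522×10^5/(13020·48) = 0.3125.
CD = 0.0238 + 0.0485 × 0.3125² = 0.02854.
D = q·S·CD = 13020 × 48 × 0.02854 = 17830 N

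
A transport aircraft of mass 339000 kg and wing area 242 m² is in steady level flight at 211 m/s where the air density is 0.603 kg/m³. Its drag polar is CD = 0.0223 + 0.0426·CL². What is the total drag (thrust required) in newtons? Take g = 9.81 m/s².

D = 2.17×10^5 N

In steady level flight, lift balances weight: W = mg = 339000 × 9.81 = 3.3256×10^6 N.
Dynamic pressure q = 0.5 × 0.603 × 211² = 13420 Pa.
CL = 2W/(ρv²S) = 2×3.3256×10^6/(0.603×211²×242) = 1.024.
CD = 0.0223 + 0.0426 × 1.024² = 0.06695.
D = q·S·CD = 13420 × 242 × 0.06695 = 2.175×10^5 N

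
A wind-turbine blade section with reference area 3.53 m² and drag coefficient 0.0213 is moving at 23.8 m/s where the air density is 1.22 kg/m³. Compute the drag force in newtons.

Dynamic pressure q = ½ρv² = ½ × 1.22 × 23.8² = 345.5 Pa.
D = q·S·CD = 345.5 × 3.53 × 0.0213 = 26 N

D = 26 N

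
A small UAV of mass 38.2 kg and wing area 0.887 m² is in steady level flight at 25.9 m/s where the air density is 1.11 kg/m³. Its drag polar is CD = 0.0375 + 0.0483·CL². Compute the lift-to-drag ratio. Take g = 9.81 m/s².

In steady level flight, lift balances weight: W = mg = 38.2 × 9.81 = 374.74 N.
Dynamic pressure q = 0.5 × 1.11 × 25.9² = 372.3 Pa.
Required CL = L/(qS) = 374.74/(372.3·0.887) = 1.135.
CD = 0.0375 + 0.0483 × 1.135² = 0.0997.
L/D = CL/CD = 1.135 / 0.0997 = 11.4

L/D = 11.4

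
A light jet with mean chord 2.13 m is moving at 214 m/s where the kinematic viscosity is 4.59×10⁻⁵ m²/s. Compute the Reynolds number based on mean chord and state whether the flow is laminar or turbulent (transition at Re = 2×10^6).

Re = 9.93×10^6 (turbulent)

Re = v·c/ν = 214 × 2.13 / (4.59×10⁻⁵) = 9.93×10^6
Since 9.93×10^6 > 2×10^6, the flow is turbulent.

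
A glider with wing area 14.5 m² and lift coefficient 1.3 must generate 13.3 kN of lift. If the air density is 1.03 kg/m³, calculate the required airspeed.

v = 37 m/s

L = ½ρv²S·CL ⇒ v = √(2L/(ρ·S·CL))
v = √(2 × 13300 / (1.03 × 14.5 × 1.3)) = √1370 = 37 m/s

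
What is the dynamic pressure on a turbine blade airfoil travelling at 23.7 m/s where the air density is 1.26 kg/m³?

q = 354 Pa

q = ½ρv² = ½ × 1.26 × 23.7² = 354 Pa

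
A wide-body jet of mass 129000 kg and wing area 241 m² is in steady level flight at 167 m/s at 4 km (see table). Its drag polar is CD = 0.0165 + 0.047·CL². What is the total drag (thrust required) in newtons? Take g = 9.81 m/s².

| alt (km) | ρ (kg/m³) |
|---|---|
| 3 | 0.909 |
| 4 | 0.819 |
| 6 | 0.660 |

D = 72800 N

At 4 km, from the table: ρ = 0.819 kg/m³.
In steady level flight, lift balances weight: W = mg = 129000 × 9.81 = 1.2655×10^6 N.
Dynamic pressure q = 0.5 × 0.819 × 167² = 11420 Pa.
CL = W/(q·S) = 1.2655×10^6 / (11420 × 241) = 0.4598.
CD = 0.0165 + 0.047 × 0.4598² = 0.02644.
D = q·S·CD = 11420 × 241 × 0.02644 = 72760 N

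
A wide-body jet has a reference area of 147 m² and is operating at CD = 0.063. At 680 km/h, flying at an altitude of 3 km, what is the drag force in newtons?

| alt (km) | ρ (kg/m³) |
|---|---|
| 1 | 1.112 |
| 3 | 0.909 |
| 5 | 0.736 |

D = 1.5×10^5 N

At 3 km, from the table: ρ = 0.909 kg/m³.
Convert speed: v = 680 km/h ÷ 3.6 = 188.9 m/s.
Dynamic pressure q = ½ρv² = ½ × 0.909 × 188.9² = 16220 Pa.
D = q·S·CD = 16220 × 147 × 0.063 = 1.5×10^5 N ≈ 150 kN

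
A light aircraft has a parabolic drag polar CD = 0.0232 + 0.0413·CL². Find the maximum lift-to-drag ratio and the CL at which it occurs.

(L/D)max = 16.2, at CL = 0.749

For CD = CD0 + K·CL², (L/D)max occurs at CL* = √(CD0/K) and equals 1/(2√(K·CD0)).
(L/D)max = 1/(2√(0.0413 × 0.0232)) = 1/(2 × 0.03095) = 16.2
CL* = √(0.0232/0.0413) = 0.749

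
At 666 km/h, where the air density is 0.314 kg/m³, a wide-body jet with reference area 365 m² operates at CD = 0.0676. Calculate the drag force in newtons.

D = 1.33×10^5 N

Convert speed: v = 666 km/h ÷ 3.6 = 185 m/s.
D = ½ρv²S·CD = ½ × 0.314 × 185² × 365 × 0.0676 = 1.33×10^5 N ≈ 133 kN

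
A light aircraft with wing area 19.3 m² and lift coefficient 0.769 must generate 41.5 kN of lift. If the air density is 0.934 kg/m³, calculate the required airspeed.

L = ½ρv²S·CL ⇒ v = √(2L/(ρ·S·CL))
v = √(2 × 41500 / (0.934 × 19.3 × 0.769)) = √5988 = 77.4 m/s

v = 77.4 m/s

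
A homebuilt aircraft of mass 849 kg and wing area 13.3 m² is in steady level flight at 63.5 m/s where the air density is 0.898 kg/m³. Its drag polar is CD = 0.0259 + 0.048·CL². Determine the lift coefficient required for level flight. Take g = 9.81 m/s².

CL = 0.346

Weight W = mg = 849 × 9.81 = 8328.7 N; in level flight L = W.
q = ½ρv² = ½ × 0.898 × 63.5² = 1810 Pa.
Required CL = L/(qS) = 8328.7/(1810·13.3) = 0.3459.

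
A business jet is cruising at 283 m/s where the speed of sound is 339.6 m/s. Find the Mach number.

M = 0.833

M = v/a = 283 / 339.6 = 0.833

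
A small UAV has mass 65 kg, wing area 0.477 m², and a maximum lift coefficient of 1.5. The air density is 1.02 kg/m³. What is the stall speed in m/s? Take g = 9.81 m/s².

At stall, lift equals weight: L = W = m·g = 65 × 9.81 = 637.6 N.
From L = ½ρV²S·CL,max = W: V_stall = √(2W/(ρSCL,max)) = √(2·637.6/(1.02·0.477·1.5))
V_stall = √1747 = 41.8 m/s

V_stall = 41.8 m/s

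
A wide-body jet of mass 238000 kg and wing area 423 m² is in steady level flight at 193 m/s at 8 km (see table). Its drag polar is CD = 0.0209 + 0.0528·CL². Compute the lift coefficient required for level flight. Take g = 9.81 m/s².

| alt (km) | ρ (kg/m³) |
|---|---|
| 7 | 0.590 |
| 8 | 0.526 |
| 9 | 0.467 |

CL = 0.563

At 8 km, from the table: ρ = 0.526 kg/m³.
Level flight ⇒ L = W = m·g = 238000 × 9.81 = 2.3348×10^6 N.
Dynamic pressure q = 0.5 × 0.526 × 193² = 9796 Pa.
CL = 2W/(ρv²S) = 2×2.3348×10^6/(0.526×193²×423) = 0.5634.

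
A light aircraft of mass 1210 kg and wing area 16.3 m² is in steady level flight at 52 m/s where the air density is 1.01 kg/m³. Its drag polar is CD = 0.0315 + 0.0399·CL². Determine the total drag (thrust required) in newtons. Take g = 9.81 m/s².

D = 954 N

In steady level flight, lift balances weight: W = mg = 1210 × 9.81 = 11870 N.
q = ½ρv² = ½ × 1.01 × 52² = 1366 Pa.
CL = W/(q·S) = 11870 / (1366 × 16.3) = 0.5333.
CD = 0.0315 + 0.0399 × 0.5333² = 0.04285.
D = q·S·CD = 1366 × 16.3 × 0.04285 = 953.7 N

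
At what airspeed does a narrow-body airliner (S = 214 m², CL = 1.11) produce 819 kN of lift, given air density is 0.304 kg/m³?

v = 151 m/s

L = ½ρv²S·CL ⇒ v = √(2L/(ρ·S·CL))
v = √(2 × 8.19×10^5 / (0.304 × 214 × 1.11)) = √22680 = 151 m/s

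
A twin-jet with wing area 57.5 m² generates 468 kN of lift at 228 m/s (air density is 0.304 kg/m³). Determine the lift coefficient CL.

From L = ½ρv²S·CL, rearranging gives CL = 2L/(ρv²S).
CL = 2 × 4.68×10^5 / (0.304 × 228² × 57.5) = 1.03

CL = 1.03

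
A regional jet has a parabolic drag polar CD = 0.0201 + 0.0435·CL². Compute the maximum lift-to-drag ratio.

For CD = CD0 + K·CL², (L/D)max occurs at CL* = √(CD0/K) and equals 1/(2√(K·CD0)).
(L/D)max = 1/(2√(0.0435 × 0.0201)) = 1/(2 × 0.02957) = 16.9

(L/D)max = 16.9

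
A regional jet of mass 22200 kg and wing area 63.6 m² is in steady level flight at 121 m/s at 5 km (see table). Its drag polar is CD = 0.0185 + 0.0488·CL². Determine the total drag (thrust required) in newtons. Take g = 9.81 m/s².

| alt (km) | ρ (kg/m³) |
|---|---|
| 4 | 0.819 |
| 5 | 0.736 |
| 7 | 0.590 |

D = 13100 N

At 5 km, from the table: ρ = 0.736 kg/m³.
In steady level flight, lift balances weight: W = mg = 22200 × 9.81 = 2.1778×10^5 N.
Dynamic pressure q = 0.5 × 0.736 × 121² = 5388 Pa.
Required CL = L/(qS) = 2.1778×10^5/(5388·63.6) = 0.6355.
CD = 0.0185 + 0.0488 × 0.6355² = 0.03821.
D = q·S·CD = 5388 × 63.6 × 0.03821 = 13090 N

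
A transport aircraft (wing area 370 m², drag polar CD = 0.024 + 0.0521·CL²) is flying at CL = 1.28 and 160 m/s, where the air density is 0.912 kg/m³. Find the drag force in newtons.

CD = 0.024 + 0.0521 × 1.28² = 0.1094
D = ½ρv²S·CD = ½ × 0.912 × 160² × 370 × 0.1094 = 4.72×10^5 N

D = 4.72×10^5 N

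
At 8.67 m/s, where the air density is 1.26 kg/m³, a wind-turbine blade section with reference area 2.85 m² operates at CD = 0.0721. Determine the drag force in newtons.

Dynamic pressure q = ½ρv² = ½ × 1.26 × 8.67² = 47.36 Pa.
D = q·S·CD = 47.36 × 2.85 × 0.0721 = 9.73 N

D = 9.73 N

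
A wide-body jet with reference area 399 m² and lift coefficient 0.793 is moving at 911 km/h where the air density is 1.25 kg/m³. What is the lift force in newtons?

Convert speed: v = 911 km/h ÷ 3.6 = 253.1 m/s.
Dynamic pressure q = ½ρv² = ½ × 1.25 × 253.1² = 40020 Pa.
L = q·S·CL = 40020 × 399 × 0.793 = 1.27×10^7 N ≈ 12700 kN

L = 1.27×10^7 N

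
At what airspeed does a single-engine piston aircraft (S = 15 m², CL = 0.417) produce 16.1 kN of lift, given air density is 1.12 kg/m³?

v = 67.8 m/s

L = ½ρv²S·CL ⇒ v = √(2L/(ρ·S·CL))
v = √(2 × 16100 / (1.12 × 15 × 0.417)) = √4596 = 67.8 m/s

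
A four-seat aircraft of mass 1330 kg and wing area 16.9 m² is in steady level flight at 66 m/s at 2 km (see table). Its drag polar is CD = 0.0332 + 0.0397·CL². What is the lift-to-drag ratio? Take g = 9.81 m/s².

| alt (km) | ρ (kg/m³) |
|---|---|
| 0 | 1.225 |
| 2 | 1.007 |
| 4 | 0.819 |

At 2 km, from the table: ρ = 1.007 kg/m³.
Level flight ⇒ L = W = m·g = 1330 × 9.81 = 13047 N.
Dynamic pressure q = 0.5 × 1.007 × 66² = 2193 Pa.
CL = 2W/(ρv²S) = 2×13047/(1.007×66²×16.9) = 0.352.
CD = 0.0332 + 0.0397 × 0.352² = 0.03812.
L/D = CL/CD = 0.352 / 0.03812 = 9.23

L/D = 9.23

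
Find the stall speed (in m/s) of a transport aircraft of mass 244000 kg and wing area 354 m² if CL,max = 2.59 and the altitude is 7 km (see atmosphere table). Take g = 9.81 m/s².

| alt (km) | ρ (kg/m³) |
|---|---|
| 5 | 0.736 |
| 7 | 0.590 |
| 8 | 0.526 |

V_stall = 94.1 m/s

At 7 km, from the table: ρ = 0.590 kg/m³.
At stall, lift equals weight: L = W = m·g = 244000 × 9.81 = 2.394×10^6 N.
From L = ½ρV²S·CL,max = W: V_stall = √(2W/(ρSCL,max)) = √(2·2.394×10^6/(0.59·354·2.59))
V_stall = √8850 = 94.1 m/s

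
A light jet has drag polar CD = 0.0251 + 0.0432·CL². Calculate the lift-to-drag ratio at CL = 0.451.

CD = 0.0251 + 0.0432 × 0.451² = 0.03389
L/D = CL/CD = 0.451 / 0.03389 = 13.3

L/D = 13.3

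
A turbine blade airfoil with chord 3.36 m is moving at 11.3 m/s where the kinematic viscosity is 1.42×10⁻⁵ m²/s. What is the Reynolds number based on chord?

Re = 2.67×10^6

Re = v·c/ν = 11.3 × 3.36 / (1.42×10⁻⁵) = 2.67×10^6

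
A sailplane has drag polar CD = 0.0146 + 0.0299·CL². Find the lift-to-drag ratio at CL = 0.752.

CD = 0.0146 + 0.0299 × 0.752² = 0.03151
L/D = CL/CD = 0.752 / 0.03151 = 23.9

L/D = 23.9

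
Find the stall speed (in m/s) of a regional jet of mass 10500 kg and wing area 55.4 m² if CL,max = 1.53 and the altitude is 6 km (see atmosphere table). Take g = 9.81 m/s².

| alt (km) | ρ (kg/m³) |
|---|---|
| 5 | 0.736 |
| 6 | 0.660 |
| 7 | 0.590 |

At 6 km, from the table: ρ = 0.660 kg/m³.
At stall, lift equals weight: L = W = m·g = 10500 × 9.81 = 1.03×10^5 N.
From L = ½ρV²S·CL,max = W: V_stall = √(2W/(ρSCL,max)) = √(2·1.03×10^5/(0.66·55.4·1.53))
V_stall = √3683 = 60.7 m/s

V_stall = 60.7 m/s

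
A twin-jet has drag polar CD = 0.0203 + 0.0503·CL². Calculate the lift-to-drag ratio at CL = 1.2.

L/D = 12.9

CD = 0.0203 + 0.0503 × 1.2² = 0.09273
L/D = CL/CD = 1.2 / 0.09273 = 12.9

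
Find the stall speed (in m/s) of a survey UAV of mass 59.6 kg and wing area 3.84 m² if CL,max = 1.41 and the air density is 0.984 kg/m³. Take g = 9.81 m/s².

Stall occurs when L = W at CL,max. W = mg = 59.6 × 9.81 = 584.7 N.
V_stall = √(2W/(ρ·S·CL,max)) = √(2 × 584.7 / (0.984 × 3.84 × 1.41))
V_stall = √219.5 = 14.8 m/s

V_stall = 14.8 m/s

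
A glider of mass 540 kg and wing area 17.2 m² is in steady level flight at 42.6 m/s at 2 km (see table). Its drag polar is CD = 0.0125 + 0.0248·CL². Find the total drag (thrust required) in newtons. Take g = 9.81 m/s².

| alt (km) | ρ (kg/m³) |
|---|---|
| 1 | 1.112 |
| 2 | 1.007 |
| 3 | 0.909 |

D = 241 N

At 2 km, from the table: ρ = 1.007 kg/m³.
Weight W = mg = 540 × 9.81 = 5297.4 N; in level flight L = W.
q = ½ρv² = ½ × 1.007 × 42.6² = 913.7 Pa.
CL = 2W/(ρv²S) = 2×5297.4/(1.007×42.6²×17.2) = 0.3371.
CD = 0.0125 + 0.0248 × 0.3371² = 0.01532.
D = q·S·CD = 913.7 × 17.2 × 0.01532 = 240.7 N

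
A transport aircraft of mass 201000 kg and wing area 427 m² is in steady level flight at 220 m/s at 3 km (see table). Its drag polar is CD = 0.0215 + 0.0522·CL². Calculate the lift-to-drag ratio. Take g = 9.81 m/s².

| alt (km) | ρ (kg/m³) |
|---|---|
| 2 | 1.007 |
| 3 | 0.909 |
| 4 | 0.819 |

L/D = 8.82

At 3 km, from the table: ρ = 0.909 kg/m³.
Level flight ⇒ L = W = m·g = 201000 × 9.81 = 1.9718×10^6 N.
q = ½ρv² = ½ × 0.909 × 220² = 22000 Pa.
CL = W/(q·S) = 1.9718×10^6 / (22000 × 427) = 0.2099.
CD = 0.0215 + 0.0522 × 0.2099² = 0.0238.
L/D = CL/CD = 0.2099 / 0.0238 = 8.82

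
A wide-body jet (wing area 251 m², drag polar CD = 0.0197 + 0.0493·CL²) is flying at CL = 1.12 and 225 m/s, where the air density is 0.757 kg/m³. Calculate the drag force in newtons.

D = 3.92×10^5 N

CD = 0.0197 + 0.0493 × 1.12² = 0.08154
D = ½ρv²S·CD = ½ × 0.757 × 225² × 251 × 0.08154 = 3.92×10^5 N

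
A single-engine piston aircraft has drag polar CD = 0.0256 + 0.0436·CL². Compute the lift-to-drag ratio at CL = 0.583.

CD = 0.0256 + 0.0436 × 0.583² = 0.04042
L/D = CL/CD = 0.583 / 0.04042 = 14.4

L/D = 14.4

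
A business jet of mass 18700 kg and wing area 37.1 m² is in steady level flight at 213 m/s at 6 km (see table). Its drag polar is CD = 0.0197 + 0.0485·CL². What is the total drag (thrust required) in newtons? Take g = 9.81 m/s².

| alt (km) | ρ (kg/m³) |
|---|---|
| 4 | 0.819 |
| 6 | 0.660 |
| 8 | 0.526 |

At 6 km, from the table: ρ = 0.660 kg/m³.
In steady level flight, lift balances weight: W = mg = 18700 × 9.81 = 1.8345×10^5 N.
q = ½ρv² = ½ × 0.66 × 213² = 14970 Pa.
Required CL = L/(qS) = 1.8345×10^5/(14970·37.1) = 0.3303.
CD = 0.0197 + 0.0485 × 0.3303² = 0.02499.
D = q·S·CD = 14970 × 37.1 × 0.02499 = 13880 N

D = 13900 N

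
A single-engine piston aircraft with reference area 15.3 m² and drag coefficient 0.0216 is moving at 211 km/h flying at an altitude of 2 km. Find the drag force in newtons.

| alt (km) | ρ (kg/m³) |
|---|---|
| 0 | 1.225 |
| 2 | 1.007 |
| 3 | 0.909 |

At 2 km, from the table: ρ = 1.007 kg/m³.
Convert speed: v = 211 km/h ÷ 3.6 = 58.61 m/s.
D = ½ρv²S·CD = ½ × 1.007 × 58.61² × 15.3 × 0.0216 = 572 N

D = 572 N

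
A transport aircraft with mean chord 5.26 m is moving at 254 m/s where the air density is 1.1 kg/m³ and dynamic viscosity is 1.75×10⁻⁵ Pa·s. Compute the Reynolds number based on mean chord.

Re = ρ·v·c/μ = 1.1 × 254 × 5.26 / (1.75×10⁻⁵) = 8.4×10^7

Re = 8.4×10^7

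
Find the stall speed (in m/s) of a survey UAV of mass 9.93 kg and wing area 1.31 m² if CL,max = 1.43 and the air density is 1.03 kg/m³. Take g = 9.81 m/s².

Stall occurs when L = W at CL,max. W = mg = 9.93 × 9.81 = 97.41 N.
From L = ½ρV²S·CL,max = W: V_stall = √(2W/(ρSCL,max)) = √(2·97.41/(1.03·1.31·1.43))
V_stall = √101 = 10 m/s

V_stall = 10 m/s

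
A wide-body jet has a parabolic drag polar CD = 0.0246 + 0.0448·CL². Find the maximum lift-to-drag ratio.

For CD = CD0 + K·CL², (L/D)max occurs at CL* = √(CD0/K) and equals 1/(2√(K·CD0)).
(L/D)max = 1/(2√(0.0448 × 0.0246)) = 1/(2 × 0.0332) = 15.1

(L/D)max = 15.1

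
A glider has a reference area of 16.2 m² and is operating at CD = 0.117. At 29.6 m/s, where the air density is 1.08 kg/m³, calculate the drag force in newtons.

D = 897 N

Dynamic pressure q = ½ρv² = ½ × 1.08 × 29.6² = 473.1 Pa.
D = q·S·CD = 473.1 × 16.2 × 0.117 = 897 N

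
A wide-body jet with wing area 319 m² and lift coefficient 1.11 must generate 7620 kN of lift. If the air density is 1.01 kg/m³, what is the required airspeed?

L = ½ρv²S·CL ⇒ v = √(2L/(ρ·S·CL))
v = √(2 × 7.62×10^6 / (1.01 × 319 × 1.11)) = √42610 = 206 m/s

v = 206 m/s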